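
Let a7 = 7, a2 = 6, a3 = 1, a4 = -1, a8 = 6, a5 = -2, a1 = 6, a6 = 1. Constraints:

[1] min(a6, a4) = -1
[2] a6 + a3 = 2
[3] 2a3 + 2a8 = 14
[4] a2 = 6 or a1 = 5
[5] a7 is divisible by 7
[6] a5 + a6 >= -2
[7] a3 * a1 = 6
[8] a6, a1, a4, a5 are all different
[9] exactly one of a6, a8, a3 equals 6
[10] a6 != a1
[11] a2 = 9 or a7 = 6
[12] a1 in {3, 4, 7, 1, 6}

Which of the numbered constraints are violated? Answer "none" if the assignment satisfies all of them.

[1] min(1, -1) = -1  true
[2] a6 + a3 = 1 + 1 = 2  true
[3] 2a3 + 2a8 = 2(1) + 2(6) = 14  true
[4] a2 = 6 = 6 (first disjunct)  true
[5] 7 / 7 = 1, so 7 divides 7  true
[6] a5 + a6 = -2 + 1 = -1; -1 ≥ -2  true
[7] a3 * a1 = 1 * 6 = 6  true
[8] values 1, 6, -1, -2 are pairwise distinct  true
[9] a6=1, a8=6, a3=1; 1 of them equals 6  true
[10] a6 = 1, a1 = 6; distinct  true
[11] a2 = 6 ≠ 9 and a7 = 7 ≠ 6; both disjuncts false  false
[12] a1 = 6 is in {3, 4, 7, 1, 6}  true

The assignment fails constraint 11.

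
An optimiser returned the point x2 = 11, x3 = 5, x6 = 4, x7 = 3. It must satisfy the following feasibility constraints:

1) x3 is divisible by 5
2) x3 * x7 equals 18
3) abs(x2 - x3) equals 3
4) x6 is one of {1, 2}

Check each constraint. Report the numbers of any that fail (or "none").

Constraints 2, 3, and 4 do not hold.

1) 5 / 5 = 1, so 5 divides 5  OK
2) x3 * x7 = 5 * 3 = 15, not 18  FAIL
3) abs(11 - 5) = 6, not 3  FAIL
4) x6 = 4 is not in {1, 2}  FAIL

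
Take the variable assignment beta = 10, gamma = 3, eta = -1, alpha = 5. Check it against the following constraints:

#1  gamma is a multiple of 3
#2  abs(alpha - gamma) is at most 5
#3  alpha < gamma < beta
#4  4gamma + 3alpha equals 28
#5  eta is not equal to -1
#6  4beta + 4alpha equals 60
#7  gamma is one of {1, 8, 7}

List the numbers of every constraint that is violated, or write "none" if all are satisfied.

#1 3 / 3 = 1, so 3 divides 3 — satisfied.
#2 abs(5 - 3) = 2; 2 ≤ 5 — satisfied.
#3 values 5, 3, 10; alpha = 5 is not < gamma = 3 — violated.
#4 4gamma + 3alpha = 4(3) + 3(5) = 27, not 28 — violated.
#5 eta = -1, but -1 is required to differ — violated.
#6 4beta + 4alpha = 4(10) + 4(5) = 60 — satisfied.
#7 gamma = 3 is not in {1, 8, 7} — violated.

Constraints 3, 4, 5, and 7 are violated.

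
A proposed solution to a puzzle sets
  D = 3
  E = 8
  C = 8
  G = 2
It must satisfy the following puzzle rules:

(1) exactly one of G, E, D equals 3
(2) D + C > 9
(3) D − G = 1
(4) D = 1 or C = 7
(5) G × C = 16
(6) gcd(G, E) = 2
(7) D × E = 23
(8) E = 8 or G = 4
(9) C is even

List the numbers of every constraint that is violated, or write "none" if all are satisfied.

(1) G=2, E=8, D=3; 1 of them equals 3 — satisfied.
(2) D + C = 3 + 8 = 11; 11 > 9 — satisfied.
(3) D − G = 3 − 2 = 1 — satisfied.
(4) D = 3 ≠ 1 and C = 8 ≠ 7; both disjuncts false — violated.
(5) G × C = 2 × 8 = 16 — satisfied.
(6) gcd(2, 8) = 2 — satisfied.
(7) D × E = 3 × 8 = 24, not 23 — violated.
(8) E = 8 = 8 (first disjunct) — satisfied.
(9) C = 8 is even — satisfied.

No — constraints 4 and 7 are not satisfied.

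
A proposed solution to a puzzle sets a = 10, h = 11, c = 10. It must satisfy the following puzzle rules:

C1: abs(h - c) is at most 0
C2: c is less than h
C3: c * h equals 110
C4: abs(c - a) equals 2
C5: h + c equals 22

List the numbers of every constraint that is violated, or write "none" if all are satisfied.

No — constraints 1, 4, 5 are not satisfied.

C1: abs(11 - 10) = 1; 1 > 0, exceeds bound 0  FAIL
C2: c = 10, h = 11; 10 < 11  OK
C3: c * h = 10 * 11 = 110  OK
C4: abs(10 - 10) = 0, not 2  FAIL
C5: h + c = 11 + 10 = 21, not 22  FAIL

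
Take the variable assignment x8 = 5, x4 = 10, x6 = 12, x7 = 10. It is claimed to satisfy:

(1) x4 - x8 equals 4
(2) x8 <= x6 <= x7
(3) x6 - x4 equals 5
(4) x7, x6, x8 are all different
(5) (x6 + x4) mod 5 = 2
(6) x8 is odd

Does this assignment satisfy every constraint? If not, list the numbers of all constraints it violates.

(1) x4 - x8 = 10 - 5 = 5, not 4  false
(2) values 5, 12, 10; x6 = 12 is not <= x7 = 10  false
(3) x6 - x4 = 12 - 10 = 2, not 5  false
(4) values 10, 12, 5 are pairwise distinct  true
(5) x6 + x4 = 22; 22 mod 5 = 2  true
(6) x8 = 5 is odd  true

Constraints 1, 2, 3 do not hold.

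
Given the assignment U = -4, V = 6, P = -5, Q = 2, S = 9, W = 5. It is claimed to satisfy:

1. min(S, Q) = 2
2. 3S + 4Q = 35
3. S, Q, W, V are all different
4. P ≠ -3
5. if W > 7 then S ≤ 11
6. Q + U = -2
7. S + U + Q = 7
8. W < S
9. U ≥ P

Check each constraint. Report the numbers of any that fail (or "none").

No violations.

1. min(9, 2) = 2  ✔
2. 3S + 4Q = 3(9) + 4(2) = 35  ✔
3. values 9, 2, 5, 6 are pairwise distinct  ✔
4. P = -5, and -5 ≠ -3  ✔
5. W = 5, not > 7; antecedent false, conditional vacuously true  ✔
6. Q + U = 2 + (-4) = -2  ✔
7. S + U + Q = 9 + (-4) + 2 = 7  ✔
8. W = 5, S = 9; 5 < 9  ✔
9. U = -4, P = -5; -4 ≥ -5  ✔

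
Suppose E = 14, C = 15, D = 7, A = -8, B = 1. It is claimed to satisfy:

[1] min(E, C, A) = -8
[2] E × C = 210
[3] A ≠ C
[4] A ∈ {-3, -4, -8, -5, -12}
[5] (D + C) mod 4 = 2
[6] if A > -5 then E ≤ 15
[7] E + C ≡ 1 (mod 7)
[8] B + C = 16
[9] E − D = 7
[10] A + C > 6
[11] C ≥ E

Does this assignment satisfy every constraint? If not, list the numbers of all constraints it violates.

None — every constraint holds.

[1] min(14, 15, -8) = -8 — holds.
[2] E × C = 14 × 15 = 210 — holds.
[3] A = -8, C = 15; distinct — holds.
[4] A = -8 is in {-3, -4, -8, -5, -12} — holds.
[5] D + C = 22; 22 mod 4 = 2 — holds.
[6] A = -8, not > -5; antecedent false, conditional vacuously true — holds.
[7] E + C = 29; 29 mod 7 = 1 — holds.
[8] B + C = 1 + 15 = 16 — holds.
[9] E − D = 14 − 7 = 7 — holds.
[10] A + C = -8 + 15 = 7; 7 > 6 — holds.
[11] C = 15, E = 14; 15 ≥ 14 — holds.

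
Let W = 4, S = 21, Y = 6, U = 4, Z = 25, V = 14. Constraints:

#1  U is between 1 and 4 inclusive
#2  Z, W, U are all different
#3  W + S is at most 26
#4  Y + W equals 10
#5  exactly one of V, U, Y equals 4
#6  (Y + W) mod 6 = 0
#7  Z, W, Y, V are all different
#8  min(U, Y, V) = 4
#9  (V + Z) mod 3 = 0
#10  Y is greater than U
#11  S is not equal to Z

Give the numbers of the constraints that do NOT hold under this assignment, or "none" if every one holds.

#1 U = 4 lies in [1, 4]  yes
#2 W = U = 4, not all different  no
#3 W + S = 4 + 21 = 25; 25 ≤ 26  yes
#4 Y + W = 6 + 4 = 10  yes
#5 V=14, U=4, Y=6; 1 of them equals 4  yes
#6 Y + W = 10; 10 mod 6 = 4, not 0  no
#7 values 25, 4, 6, 14 are pairwise distinct  yes
#8 min(4, 6, 14) = 4  yes
#9 V + Z = 39; 39 mod 3 = 0  yes
#10 Y = 6, U = 4; 6 > 4  yes
#11 S = 21, Z = 25; distinct  yes

The assignment fails constraints 2, 6.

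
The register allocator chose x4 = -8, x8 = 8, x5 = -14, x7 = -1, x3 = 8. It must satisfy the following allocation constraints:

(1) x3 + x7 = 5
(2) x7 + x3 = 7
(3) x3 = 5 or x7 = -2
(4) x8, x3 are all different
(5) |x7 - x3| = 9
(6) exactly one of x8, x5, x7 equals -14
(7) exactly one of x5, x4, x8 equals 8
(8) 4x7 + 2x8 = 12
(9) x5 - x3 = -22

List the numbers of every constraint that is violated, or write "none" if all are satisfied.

(1) x3 + x7 = 8 + (-1) = 7, not 5 — violated.
(2) x7 + x3 = -1 + 8 = 7 — satisfied.
(3) x3 = 8 ≠ 5 and x7 = -1 ≠ -2; both disjuncts false — violated.
(4) x8 = x3 = 8, not all different — violated.
(5) |-1 - 8| = 9 — satisfied.
(6) x8=8, x5=-14, x7=-1; 1 of them equals -14 — satisfied.
(7) x5=-14, x4=-8, x8=8; 1 of them equals 8 — satisfied.
(8) 4x7 + 2x8 = 4(-1) + 2(8) = 12 — satisfied.
(9) x5 - x3 = -14 - 8 = -22 — satisfied.

Violated: 1, 3, and 4.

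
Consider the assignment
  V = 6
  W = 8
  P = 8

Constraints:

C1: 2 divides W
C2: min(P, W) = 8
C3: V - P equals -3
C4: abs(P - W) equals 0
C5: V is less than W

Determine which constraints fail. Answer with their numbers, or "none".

C1: 8 / 2 = 4, so 2 divides 8  holds
C2: min(8, 8) = 8  holds
C3: V - P = 6 - 8 = -2, not -3  fails
C4: abs(8 - 8) = 0  holds
C5: V = 6, W = 8; 6 < 8  holds

The assignment fails constraint 3.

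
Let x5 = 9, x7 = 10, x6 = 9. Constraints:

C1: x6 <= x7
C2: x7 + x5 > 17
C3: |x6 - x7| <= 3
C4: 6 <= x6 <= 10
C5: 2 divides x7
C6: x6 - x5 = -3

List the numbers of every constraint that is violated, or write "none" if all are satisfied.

No — constraint 6 is not satisfied.

C1: x6 = 9, x7 = 10; 9 ≤ 10  ✔
C2: x7 + x5 = 10 + 9 = 19; 19 > 17  ✔
C3: |9 - 10| = 1; 1 ≤ 3  ✔
C4: x6 = 9 lies in [6, 10]  ✔
C5: 10 / 2 = 5, so 2 divides 10  ✔
C6: x6 - x5 = 9 - 9 = 0, not -3  ✘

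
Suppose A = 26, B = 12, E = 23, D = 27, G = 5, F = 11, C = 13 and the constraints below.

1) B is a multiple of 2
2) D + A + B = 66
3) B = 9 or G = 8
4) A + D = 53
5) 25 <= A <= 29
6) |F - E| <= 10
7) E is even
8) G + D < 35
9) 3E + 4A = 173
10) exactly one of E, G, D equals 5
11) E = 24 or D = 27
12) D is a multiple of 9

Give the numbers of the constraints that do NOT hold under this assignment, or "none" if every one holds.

1) 12 / 2 = 6, so 2 divides 12  holds
2) D + A + B = 27 + 26 + 12 = 65, not 66  fails
3) B = 12 ≠ 9 and G = 5 ≠ 8; both disjuncts false  fails
4) A + D = 26 + 27 = 53  holds
5) A = 26 lies in [25, 29]  holds
6) |11 - 23| = 12; 12 > 10, exceeds bound 10  fails
7) E = 23 is odd  fails
8) G + D = 5 + 27 = 32; 32 < 35  holds
9) 3E + 4A = 3(23) + 4(26) = 173  holds
10) E=23, G=5, D=27; 1 of them equals 5  holds
11) E = 23 ≠ 24, but D = 27 = 27 (second disjunct)  holds
12) 27 / 9 = 3, so 9 divides 27  holds

Constraints 2, 3, 6, and 7 do not hold.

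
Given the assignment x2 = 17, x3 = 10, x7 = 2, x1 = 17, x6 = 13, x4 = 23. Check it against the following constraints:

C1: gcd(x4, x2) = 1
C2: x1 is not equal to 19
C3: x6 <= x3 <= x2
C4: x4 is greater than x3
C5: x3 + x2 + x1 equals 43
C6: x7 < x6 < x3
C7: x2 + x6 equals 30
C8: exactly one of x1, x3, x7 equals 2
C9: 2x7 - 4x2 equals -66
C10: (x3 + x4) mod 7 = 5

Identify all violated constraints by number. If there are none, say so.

Constraints 3, 5, 6, 9 do not hold.

C1: gcd(23, 17) = 1 — OK.
C2: x1 = 17, and 17 ≠ 19 — OK.
C3: values 13, 10, 17; x6 = 13 is not <= x3 = 10 — violated.
C4: x4 = 23, x3 = 10; 23 > 10 — OK.
C5: x3 + x2 + x1 = 10 + 17 + 17 = 44, not 43 — violated.
C6: values 2, 13, 10; x6 = 13 is not < x3 = 10 — violated.
C7: x2 + x6 = 17 + 13 = 30 — OK.
C8: x1=17, x3=10, x7=2; 1 of them equals 2 — OK.
C9: 2x7 - 4x2 = 2(2) - 4(17) = -64, not -66 — violated.
C10: x3 + x4 = 33; 33 mod 7 = 5 — OK.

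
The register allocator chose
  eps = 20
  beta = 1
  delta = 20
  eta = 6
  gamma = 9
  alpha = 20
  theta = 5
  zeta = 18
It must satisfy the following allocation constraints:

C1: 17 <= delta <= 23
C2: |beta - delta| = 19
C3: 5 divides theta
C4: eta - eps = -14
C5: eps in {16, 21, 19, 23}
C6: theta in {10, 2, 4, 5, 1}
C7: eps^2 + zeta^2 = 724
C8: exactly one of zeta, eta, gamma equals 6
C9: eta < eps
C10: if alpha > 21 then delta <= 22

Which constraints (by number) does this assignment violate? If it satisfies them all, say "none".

Constraint 5 is violated.

C1: delta = 20 lies in [17, 23]  yes
C2: |1 - 20| = 19  yes
C3: 5 / 5 = 1, so 5 divides 5  yes
C4: eta - eps = 6 - 20 = -14  yes
C5: eps = 20 is not in {16, 21, 19, 23}  no
C6: theta = 5 is in {10, 2, 4, 5, 1}  yes
C7: eps^2 + zeta^2 = 20^2 + 18^2 = 400 + 324 = 724  yes
C8: zeta=18, eta=6, gamma=9; 1 of them equals 6  yes
C9: eta = 6, eps = 20; 6 < 20  yes
C10: alpha = 20, not > 21; antecedent false, conditional vacuously true  yes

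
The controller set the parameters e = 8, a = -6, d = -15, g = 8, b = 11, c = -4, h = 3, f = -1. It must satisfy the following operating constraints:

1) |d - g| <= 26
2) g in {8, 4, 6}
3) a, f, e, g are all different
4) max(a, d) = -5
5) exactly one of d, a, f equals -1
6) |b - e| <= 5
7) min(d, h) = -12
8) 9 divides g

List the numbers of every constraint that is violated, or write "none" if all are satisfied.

1) |-15 - 8| = 23; 23 ≤ 26  true
2) g = 8 is in {8, 4, 6}  true
3) e = g = 8, not all different  false
4) max(-6, -15) = -6, not -5  false
5) d=-15, a=-6, f=-1; 1 of them equals -1  true
6) |11 - 8| = 3; 3 ≤ 5  true
7) min(-15, 3) = -15, not -12  false
8) 8 = 9*0 + 8, so 9 does not divide 8  false

No — constraints 3, 4, 7, 8 are not satisfied.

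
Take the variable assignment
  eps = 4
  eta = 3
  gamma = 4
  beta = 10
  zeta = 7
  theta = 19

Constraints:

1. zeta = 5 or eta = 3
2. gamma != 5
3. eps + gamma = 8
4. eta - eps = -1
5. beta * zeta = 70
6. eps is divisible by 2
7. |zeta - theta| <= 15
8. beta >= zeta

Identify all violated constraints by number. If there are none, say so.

1. zeta = 7 ≠ 5, but eta = 3 = 3 (second disjunct)  ✓
2. gamma = 4, and 4 ≠ 5  ✓
3. eps + gamma = 4 + 4 = 8  ✓
4. eta - eps = 3 - 4 = -1  ✓
5. beta * zeta = 10 * 7 = 70  ✓
6. 4 / 2 = 2, so 2 divides 4  ✓
7. |7 - 19| = 12; 12 ≤ 15  ✓
8. beta = 10, zeta = 7; 10 ≥ 7  ✓

The assignment satisfies every constraint.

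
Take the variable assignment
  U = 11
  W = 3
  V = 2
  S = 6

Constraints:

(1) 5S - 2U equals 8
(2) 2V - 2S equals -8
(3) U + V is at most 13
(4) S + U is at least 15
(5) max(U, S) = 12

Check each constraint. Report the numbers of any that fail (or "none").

(1) 5S - 2U = 5(6) - 2(11) = 8 — OK.
(2) 2V - 2S = 2(2) - 2(6) = -8 — OK.
(3) U + V = 11 + 2 = 13; 13 ≤ 13 — OK.
(4) S + U = 6 + 11 = 17; 17 ≥ 15 — OK.
(5) max(11, 6) = 11, not 12 — violated.

Constraint 5 does not hold.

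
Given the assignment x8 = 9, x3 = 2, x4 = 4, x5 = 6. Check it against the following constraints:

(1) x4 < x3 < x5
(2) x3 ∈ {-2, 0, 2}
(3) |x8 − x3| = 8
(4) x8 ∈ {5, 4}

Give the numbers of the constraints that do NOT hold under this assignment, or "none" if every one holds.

No — constraints 1, 3, and 4 are not satisfied.

(1) values 4, 2, 6; x4 = 4 is not < x3 = 2 — does not hold.
(2) x3 = 2 is in {-2, 0, 2} — holds.
(3) |9 − 2| = 7, not 8 — does not hold.
(4) x8 = 9 is not in {5, 4} — does not hold.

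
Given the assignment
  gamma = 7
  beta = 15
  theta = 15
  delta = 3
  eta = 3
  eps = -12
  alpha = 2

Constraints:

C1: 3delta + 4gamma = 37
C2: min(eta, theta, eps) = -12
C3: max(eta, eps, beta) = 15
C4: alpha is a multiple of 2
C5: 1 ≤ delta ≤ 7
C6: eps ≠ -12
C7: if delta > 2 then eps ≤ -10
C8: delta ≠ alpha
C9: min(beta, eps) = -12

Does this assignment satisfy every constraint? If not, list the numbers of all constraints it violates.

C1: 3delta + 4gamma = 3(3) + 4(7) = 37  ✓
C2: min(3, 15, -12) = -12  ✓
C3: max(3, -12, 15) = 15  ✓
C4: 2 / 2 = 1, so 2 divides 2  ✓
C5: delta = 3 lies in [1, 7]  ✓
C6: eps = -12, but -12 is required to differ  ✗
C7: delta = 3 > 2, so we need eps ≤ -10; eps = -12 ≤ -10  ✓
C8: delta = 3, alpha = 2; distinct  ✓
C9: min(15, -12) = -12  ✓

No — constraint 6 is not satisfied.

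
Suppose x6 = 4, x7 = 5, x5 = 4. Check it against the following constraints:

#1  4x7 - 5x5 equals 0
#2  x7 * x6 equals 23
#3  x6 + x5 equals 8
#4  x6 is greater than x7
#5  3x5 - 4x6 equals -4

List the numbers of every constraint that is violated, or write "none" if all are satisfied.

Constraints 2, 4 do not hold.

#1 4x7 - 5x5 = 4(5) - 5(4) = 0 — holds.
#2 x7 * x6 = 5 * 4 = 20, not 23 — does not hold.
#3 x6 + x5 = 4 + 4 = 8 — holds.
#4 x6 = 4, x7 = 5; 4 ≤ 5 (want >) — does not hold.
#5 3x5 - 4x6 = 3(4) - 4(4) = -4 — holds.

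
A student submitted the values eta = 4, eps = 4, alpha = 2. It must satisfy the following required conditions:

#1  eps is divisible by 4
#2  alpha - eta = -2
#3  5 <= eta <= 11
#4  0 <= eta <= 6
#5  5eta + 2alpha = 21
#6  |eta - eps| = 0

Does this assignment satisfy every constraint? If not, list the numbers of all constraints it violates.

The assignment fails constraints 3, 5.

#1 4 / 4 = 1, so 4 divides 4  OK
#2 alpha - eta = 2 - 4 = -2  OK
#3 eta = 4 is outside [5, 11]  FAIL
#4 eta = 4 lies in [0, 6]  OK
#5 5eta + 2alpha = 5(4) + 2(2) = 24, not 21  FAIL
#6 |4 - 4| = 0  OK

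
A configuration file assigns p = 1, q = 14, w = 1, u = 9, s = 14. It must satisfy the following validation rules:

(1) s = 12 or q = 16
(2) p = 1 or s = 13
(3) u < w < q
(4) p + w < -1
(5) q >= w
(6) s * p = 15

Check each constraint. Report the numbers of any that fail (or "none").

Constraints 1, 3, 4, and 6 are violated.

(1) s = 14 ≠ 12 and q = 14 ≠ 16; both disjuncts false — violated.
(2) p = 1 = 1 (first disjunct) — satisfied.
(3) values 9, 1, 14; u = 9 is not < w = 1 — violated.
(4) p + w = 1 + 1 = 2; 2 ≥ -1, bound -1 not met — violated.
(5) q = 14, w = 1; 14 ≥ 1 — satisfied.
(6) s * p = 14 * 1 = 14, not 15 — violated.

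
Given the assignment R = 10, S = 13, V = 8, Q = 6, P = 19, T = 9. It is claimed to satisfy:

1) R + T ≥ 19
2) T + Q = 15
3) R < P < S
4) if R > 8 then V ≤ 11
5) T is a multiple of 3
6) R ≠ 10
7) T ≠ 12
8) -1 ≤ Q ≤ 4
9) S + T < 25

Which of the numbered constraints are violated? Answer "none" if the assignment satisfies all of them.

Constraints 3, 6, 8 do not hold.

1) R + T = 10 + 9 = 19; 19 ≥ 19 — holds.
2) T + Q = 9 + 6 = 15 — holds.
3) values 10, 19, 13; P = 19 is not < S = 13 — does not hold.
4) R = 10 > 8, so we need V ≤ 11; V = 8 ≤ 11 — holds.
5) 9 / 3 = 3, so 3 divides 9 — holds.
6) R = 10, but 10 is required to differ — does not hold.
7) T = 9, and 9 ≠ 12 — holds.
8) Q = 6 is outside [-1, 4] — does not hold.
9) S + T = 13 + 9 = 22; 22 < 25 — holds.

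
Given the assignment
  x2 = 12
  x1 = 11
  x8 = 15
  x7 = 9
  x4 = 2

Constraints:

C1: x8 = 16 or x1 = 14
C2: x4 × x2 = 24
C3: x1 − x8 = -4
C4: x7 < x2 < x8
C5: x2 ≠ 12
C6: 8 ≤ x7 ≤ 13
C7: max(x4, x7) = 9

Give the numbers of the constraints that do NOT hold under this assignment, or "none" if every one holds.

C1: x8 = 15 ≠ 16 and x1 = 11 ≠ 14; both disjuncts false — fails.
C2: x4 × x2 = 2 × 12 = 24 — holds.
C3: x1 − x8 = 11 − 15 = -4 — holds.
C4: values 9 < 12 < 15 — holds.
C5: x2 = 12, but 12 is required to differ — fails.
C6: x7 = 9 lies in [8, 13] — holds.
C7: max(2, 9) = 9 — holds.

Violated: 1, 5.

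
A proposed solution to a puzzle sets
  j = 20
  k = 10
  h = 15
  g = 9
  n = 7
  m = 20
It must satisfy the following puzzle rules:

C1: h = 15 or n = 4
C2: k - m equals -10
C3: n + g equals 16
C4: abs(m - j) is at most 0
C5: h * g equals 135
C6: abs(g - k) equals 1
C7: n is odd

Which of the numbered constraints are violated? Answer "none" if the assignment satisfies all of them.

C1: h = 15 = 15 (first disjunct) — satisfied.
C2: k - m = 10 - 20 = -10 — satisfied.
C3: n + g = 7 + 9 = 16 — satisfied.
C4: abs(20 - 20) = 0; 0 ≤ 0 — satisfied.
C5: h * g = 15 * 9 = 135 — satisfied.
C6: abs(9 - 10) = 1 — satisfied.
C7: n = 7 is odd — satisfied.

No violations.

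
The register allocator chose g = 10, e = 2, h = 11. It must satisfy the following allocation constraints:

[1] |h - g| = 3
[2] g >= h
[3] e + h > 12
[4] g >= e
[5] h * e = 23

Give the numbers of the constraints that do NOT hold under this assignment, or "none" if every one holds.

Constraints 1, 2, 5 do not hold.

[1] |11 - 10| = 1, not 3 — does not hold.
[2] g = 10, h = 11; 10 < 11 (want ≥) — does not hold.
[3] e + h = 2 + 11 = 13; 13 > 12 — holds.
[4] g = 10, e = 2; 10 ≥ 2 — holds.
[5] h * e = 11 * 2 = 22, not 23 — does not hold.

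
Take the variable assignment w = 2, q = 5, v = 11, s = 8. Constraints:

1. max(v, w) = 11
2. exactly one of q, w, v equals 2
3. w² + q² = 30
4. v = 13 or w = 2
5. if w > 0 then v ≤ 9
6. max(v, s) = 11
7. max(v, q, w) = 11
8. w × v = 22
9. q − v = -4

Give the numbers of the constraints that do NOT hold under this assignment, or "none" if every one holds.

1. max(11, 2) = 11  true
2. q=5, w=2, v=11; 1 of them equals 2  true
3. w² + q² = 2² + 5² = 4 + 25 = 29, not 30  false
4. v = 11 ≠ 13, but w = 2 = 2 (second disjunct)  true
5. w = 2 > 0, so we need v ≤ 9; but v = 11 > 9  false
6. max(11, 8) = 11  true
7. max(11, 5, 2) = 11  true
8. w × v = 2 × 11 = 22  true
9. q − v = 5 − 11 = -6, not -4  false

No — constraints 3, 5, and 9 are not satisfied.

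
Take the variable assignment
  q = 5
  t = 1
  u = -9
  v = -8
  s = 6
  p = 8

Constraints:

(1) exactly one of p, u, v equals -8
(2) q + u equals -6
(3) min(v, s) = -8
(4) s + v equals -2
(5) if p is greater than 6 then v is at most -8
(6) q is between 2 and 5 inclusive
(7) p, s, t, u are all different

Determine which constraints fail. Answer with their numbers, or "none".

(1) p=8, u=-9, v=-8; 1 of them equals -8 — OK.
(2) q + u = 5 + (-9) = -4, not -6 — violated.
(3) min(-8, 6) = -8 — OK.
(4) s + v = 6 + (-8) = -2 — OK.
(5) p = 8 > 6, so we need v ≤ -8; v = -8 ≤ -8 — OK.
(6) q = 5 lies in [2, 5] — OK.
(7) values 8, 6, 1, -9 are pairwise distinct — OK.

Constraint 2 is violated.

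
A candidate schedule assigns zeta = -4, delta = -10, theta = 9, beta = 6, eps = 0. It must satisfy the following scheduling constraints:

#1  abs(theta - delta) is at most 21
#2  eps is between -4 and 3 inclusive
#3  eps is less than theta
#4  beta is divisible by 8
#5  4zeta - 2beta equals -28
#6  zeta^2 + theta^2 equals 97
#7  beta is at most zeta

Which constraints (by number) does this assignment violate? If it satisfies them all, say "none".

#1 abs(9 - (-10)) = 19; 19 ≤ 21 — holds.
#2 eps = 0 lies in [-4, 3] — holds.
#3 eps = 0, theta = 9; 0 < 9 — holds.
#4 6 = 8*0 + 6, so 8 does not divide 6 — fails.
#5 4zeta - 2beta = 4(-4) - 2(6) = -28 — holds.
#6 zeta^2 + theta^2 = (-4)^2 + 9^2 = 16 + 81 = 97 — holds.
#7 beta = 6, zeta = -4; 6 > -4 (want ≤) — fails.

The assignment fails constraints 4 and 7.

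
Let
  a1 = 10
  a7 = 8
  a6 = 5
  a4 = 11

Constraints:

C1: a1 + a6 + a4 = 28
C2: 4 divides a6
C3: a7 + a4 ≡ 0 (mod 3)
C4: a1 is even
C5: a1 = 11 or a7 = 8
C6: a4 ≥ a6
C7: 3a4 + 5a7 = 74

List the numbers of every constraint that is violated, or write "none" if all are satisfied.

Constraints 1, 2, 3, and 7 do not hold.

C1: a1 + a6 + a4 = 10 + 5 + 11 = 26, not 28  no
C2: 5 = 4×1 + 1, so 4 does not divide 5  no
C3: a7 + a4 = 19; 19 mod 3 = 1, not 0  no
C4: a1 = 10 is even  yes
C5: a1 = 10 ≠ 11, but a7 = 8 = 8 (second disjunct)  yes
C6: a4 = 11, a6 = 5; 11 ≥ 5  yes
C7: 3a4 + 5a7 = 3(11) + 5(8) = 73, not 74  no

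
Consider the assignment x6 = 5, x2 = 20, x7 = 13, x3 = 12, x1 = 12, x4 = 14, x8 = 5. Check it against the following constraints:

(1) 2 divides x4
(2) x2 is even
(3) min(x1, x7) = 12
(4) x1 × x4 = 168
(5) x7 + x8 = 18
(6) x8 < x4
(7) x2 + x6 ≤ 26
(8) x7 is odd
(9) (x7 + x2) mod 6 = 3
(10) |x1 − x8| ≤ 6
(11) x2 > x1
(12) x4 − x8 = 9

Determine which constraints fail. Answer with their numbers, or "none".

Violated: 10.

(1) 14 / 2 = 7, so 2 divides 14  OK
(2) x2 = 20 is even  OK
(3) min(12, 13) = 12  OK
(4) x1 × x4 = 12 × 14 = 168  OK
(5) x7 + x8 = 13 + 5 = 18  OK
(6) x8 = 5, x4 = 14; 5 < 14  OK
(7) x2 + x6 = 20 + 5 = 25; 25 ≤ 26  OK
(8) x7 = 13 is odd  OK
(9) x7 + x2 = 33; 33 mod 6 = 3  OK
(10) |12 − 5| = 7; 7 > 6, exceeds bound 6  FAIL
(11) x2 = 20, x1 = 12; 20 > 12  OK
(12) x4 − x8 = 14 − 5 = 9  OK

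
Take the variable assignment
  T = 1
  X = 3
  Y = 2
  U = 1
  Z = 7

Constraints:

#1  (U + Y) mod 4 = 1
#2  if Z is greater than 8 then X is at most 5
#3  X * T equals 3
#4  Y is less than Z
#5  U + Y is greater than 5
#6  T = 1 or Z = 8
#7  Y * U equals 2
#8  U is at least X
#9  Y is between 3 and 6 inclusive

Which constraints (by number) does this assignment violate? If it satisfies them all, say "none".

No — constraints 1, 5, 8, and 9 are not satisfied.

#1 U + Y = 3; 3 mod 4 = 3, not 1  FAIL
#2 Z = 7, not > 8; antecedent false, conditional vacuously true  OK
#3 X * T = 3 * 1 = 3  OK
#4 Y = 2, Z = 7; 2 < 7  OK
#5 U + Y = 1 + 2 = 3; 3 ≤ 5, bound 5 not met  FAIL
#6 T = 1 = 1 (first disjunct)  OK
#7 Y * U = 2 * 1 = 2  OK
#8 U = 1, X = 3; 1 < 3 (want ≥)  FAIL
#9 Y = 2 is outside [3, 6]  FAIL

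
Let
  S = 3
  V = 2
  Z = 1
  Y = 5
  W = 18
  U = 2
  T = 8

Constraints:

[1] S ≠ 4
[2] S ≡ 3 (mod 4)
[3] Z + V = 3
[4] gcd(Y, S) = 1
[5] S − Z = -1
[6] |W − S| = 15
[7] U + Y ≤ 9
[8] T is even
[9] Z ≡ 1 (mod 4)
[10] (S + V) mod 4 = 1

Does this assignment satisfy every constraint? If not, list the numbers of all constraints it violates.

Constraint 5 does not hold.

[1] S = 3, and 3 ≠ 4  ✓
[2] 3 mod 4 = 3  ✓
[3] Z + V = 1 + 2 = 3  ✓
[4] gcd(5, 3) = 1  ✓
[5] S − Z = 3 − 1 = 2, not -1  ✗
[6] |18 − 3| = 15  ✓
[7] U + Y = 2 + 5 = 7; 7 ≤ 9  ✓
[8] T = 8 is even  ✓
[9] 1 mod 4 = 1  ✓
[10] S + V = 5; 5 mod 4 = 1  ✓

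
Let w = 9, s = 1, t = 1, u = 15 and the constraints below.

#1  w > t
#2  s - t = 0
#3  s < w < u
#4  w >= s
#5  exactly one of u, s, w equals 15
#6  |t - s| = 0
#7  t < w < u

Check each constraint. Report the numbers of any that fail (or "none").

None — every constraint holds.

#1 w = 9, t = 1; 9 > 1 — satisfied.
#2 s - t = 1 - 1 = 0 — satisfied.
#3 values 1 < 9 < 15 — satisfied.
#4 w = 9, s = 1; 9 ≥ 1 — satisfied.
#5 u=15, s=1, w=9; 1 of them equals 15 — satisfied.
#6 |1 - 1| = 0 — satisfied.
#7 values 1 < 9 < 15 — satisfied.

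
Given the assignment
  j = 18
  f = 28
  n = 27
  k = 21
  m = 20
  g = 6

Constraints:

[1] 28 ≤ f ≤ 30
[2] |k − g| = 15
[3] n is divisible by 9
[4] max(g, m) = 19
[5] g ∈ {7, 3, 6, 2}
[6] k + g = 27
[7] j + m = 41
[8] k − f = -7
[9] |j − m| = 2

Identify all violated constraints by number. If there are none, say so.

[1] f = 28 lies in [28, 30]  OK
[2] |21 − 6| = 15  OK
[3] 27 / 9 = 3, so 9 divides 27  OK
[4] max(6, 20) = 20, not 19  FAIL
[5] g = 6 is in {7, 3, 6, 2}  OK
[6] k + g = 21 + 6 = 27  OK
[7] j + m = 18 + 20 = 38, not 41  FAIL
[8] k − f = 21 − 28 = -7  OK
[9] |18 − 20| = 2  OK

The assignment fails constraints 4, 7.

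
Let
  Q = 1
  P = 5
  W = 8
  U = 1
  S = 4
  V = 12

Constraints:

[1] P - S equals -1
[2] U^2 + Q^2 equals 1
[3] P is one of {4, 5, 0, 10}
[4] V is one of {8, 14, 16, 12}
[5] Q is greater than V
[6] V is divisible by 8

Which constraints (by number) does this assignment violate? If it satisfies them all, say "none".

Constraints 1, 2, 5, and 6 do not hold.

[1] P - S = 5 - 4 = 1, not -1  no
[2] U^2 + Q^2 = 1^2 + 1^2 = 1 + 1 = 2, not 1  no
[3] P = 5 is in {4, 5, 0, 10}  yes
[4] V = 12 is in {8, 14, 16, 12}  yes
[5] Q = 1, V = 12; 1 ≤ 12 (want >)  no
[6] 12 = 8*1 + 4, so 8 does not divide 12  no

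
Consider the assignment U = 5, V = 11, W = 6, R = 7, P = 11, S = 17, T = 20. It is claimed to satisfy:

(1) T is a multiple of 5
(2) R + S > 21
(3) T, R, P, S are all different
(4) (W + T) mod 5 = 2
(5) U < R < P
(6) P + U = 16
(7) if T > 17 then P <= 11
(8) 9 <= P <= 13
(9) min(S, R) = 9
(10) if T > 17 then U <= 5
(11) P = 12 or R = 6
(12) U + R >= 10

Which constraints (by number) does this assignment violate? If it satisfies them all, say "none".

The assignment fails constraints 4, 9, and 11.

(1) 20 / 5 = 4, so 5 divides 20  yes
(2) R + S = 7 + 17 = 24; 24 > 21  yes
(3) values 20, 7, 11, 17 are pairwise distinct  yes
(4) W + T = 26; 26 mod 5 = 1, not 2  no
(5) values 5 < 7 < 11  yes
(6) P + U = 11 + 5 = 16  yes
(7) T = 20 > 17, so we need P ≤ 11; P = 11 ≤ 11  yes
(8) P = 11 lies in [9, 13]  yes
(9) min(17, 7) = 7, not 9  no
(10) T = 20 > 17, so we need U ≤ 5; U = 5 ≤ 5  yes
(11) P = 11 ≠ 12 and R = 7 ≠ 6; both disjuncts false  no
(12) U + R = 5 + 7 = 12; 12 ≥ 10  yes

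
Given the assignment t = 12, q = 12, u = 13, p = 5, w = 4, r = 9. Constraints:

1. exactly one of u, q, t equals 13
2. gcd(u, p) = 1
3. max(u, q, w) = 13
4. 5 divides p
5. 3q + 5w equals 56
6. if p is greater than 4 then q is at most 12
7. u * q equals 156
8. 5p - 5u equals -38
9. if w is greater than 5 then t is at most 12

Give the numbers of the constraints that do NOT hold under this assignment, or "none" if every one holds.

Violated: 8.

1. u=13, q=12, t=12; 1 of them equals 13  holds
2. gcd(13, 5) = 1  holds
3. max(13, 12, 4) = 13  holds
4. 5 / 5 = 1, so 5 divides 5  holds
5. 3q + 5w = 3(12) + 5(4) = 56  holds
6. p = 5 > 4, so we need q ≤ 12; q = 12 ≤ 12  holds
7. u * q = 13 * 12 = 156  holds
8. 5p - 5u = 5(5) - 5(13) = -40, not -38  fails
9. w = 4, not > 5; antecedent false, conditional vacuously true  holds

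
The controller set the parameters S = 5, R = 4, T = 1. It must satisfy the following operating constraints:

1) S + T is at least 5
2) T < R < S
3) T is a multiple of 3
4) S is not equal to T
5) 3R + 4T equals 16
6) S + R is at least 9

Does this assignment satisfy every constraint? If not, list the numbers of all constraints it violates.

Constraint 3 is violated.

1) S + T = 5 + 1 = 6; 6 ≥ 5  holds
2) values 1 < 4 < 5  holds
3) 1 = 3*0 + 1, so 3 does not divide 1  fails
4) S = 5, T = 1; distinct  holds
5) 3R + 4T = 3(4) + 4(1) = 16  holds
6) S + R = 5 + 4 = 9; 9 ≥ 9  holds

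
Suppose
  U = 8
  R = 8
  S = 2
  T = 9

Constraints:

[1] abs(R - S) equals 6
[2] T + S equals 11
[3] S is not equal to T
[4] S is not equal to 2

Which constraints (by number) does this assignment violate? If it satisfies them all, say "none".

[1] abs(8 - 2) = 6 — satisfied.
[2] T + S = 9 + 2 = 11 — satisfied.
[3] S = 2, T = 9; distinct — satisfied.
[4] S = 2, but 2 is required to differ — violated.

Violated: 4.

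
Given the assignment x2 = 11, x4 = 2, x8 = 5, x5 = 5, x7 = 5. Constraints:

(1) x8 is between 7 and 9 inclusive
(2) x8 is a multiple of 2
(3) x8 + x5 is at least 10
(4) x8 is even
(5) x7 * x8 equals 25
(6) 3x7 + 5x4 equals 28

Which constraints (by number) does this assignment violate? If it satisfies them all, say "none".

Constraints 1, 2, 4, and 6 are violated.

(1) x8 = 5 is outside [7, 9]  ✗
(2) 5 = 2*2 + 1, so 2 does not divide 5  ✗
(3) x8 + x5 = 5 + 5 = 10; 10 ≥ 10  ✓
(4) x8 = 5 is odd  ✗
(5) x7 * x8 = 5 * 5 = 25  ✓
(6) 3x7 + 5x4 = 3(5) + 5(2) = 25, not 28  ✗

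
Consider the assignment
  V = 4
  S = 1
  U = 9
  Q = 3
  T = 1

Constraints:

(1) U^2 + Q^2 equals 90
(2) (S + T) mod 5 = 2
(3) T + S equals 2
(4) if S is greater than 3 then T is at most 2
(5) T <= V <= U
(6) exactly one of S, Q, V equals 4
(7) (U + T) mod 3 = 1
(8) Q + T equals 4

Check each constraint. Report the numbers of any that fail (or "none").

(1) U^2 + Q^2 = 9^2 + 3^2 = 81 + 9 = 90  yes
(2) S + T = 2; 2 mod 5 = 2  yes
(3) T + S = 1 + 1 = 2  yes
(4) S = 1, not > 3; antecedent false, conditional vacuously true  yes
(5) values 1 <= 4 <= 9  yes
(6) S=1, Q=3, V=4; 1 of them equals 4  yes
(7) U + T = 10; 10 mod 3 = 1  yes
(8) Q + T = 3 + 1 = 4  yes

No violations.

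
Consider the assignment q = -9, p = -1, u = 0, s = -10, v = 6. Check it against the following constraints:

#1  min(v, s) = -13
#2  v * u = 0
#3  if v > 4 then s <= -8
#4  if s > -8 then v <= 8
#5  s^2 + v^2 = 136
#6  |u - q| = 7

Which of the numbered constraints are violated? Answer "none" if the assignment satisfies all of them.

The assignment fails constraints 1 and 6.

#1 min(6, -10) = -10, not -13 — fails.
#2 v * u = 6 * 0 = 0 — holds.
#3 v = 6 > 4, so we need s ≤ -8; s = -10 ≤ -8 — holds.
#4 s = -10, not > -8; antecedent false, conditional vacuously true — holds.
#5 s^2 + v^2 = (-10)^2 + 6^2 = 100 + 36 = 136 — holds.
#6 |0 - (-9)| = 9, not 7 — fails.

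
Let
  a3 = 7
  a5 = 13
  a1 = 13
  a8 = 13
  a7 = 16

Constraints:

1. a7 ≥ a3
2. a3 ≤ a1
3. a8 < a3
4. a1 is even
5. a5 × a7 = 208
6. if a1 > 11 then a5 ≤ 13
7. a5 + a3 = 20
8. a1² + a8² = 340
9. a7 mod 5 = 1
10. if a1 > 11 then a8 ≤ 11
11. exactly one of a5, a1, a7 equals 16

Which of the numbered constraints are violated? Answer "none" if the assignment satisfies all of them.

1. a7 = 16, a3 = 7; 16 ≥ 7  true
2. a3 = 7, a1 = 13; 7 ≤ 13  true
3. a8 = 13, a3 = 7; 13 ≥ 7 (want <)  false
4. a1 = 13 is odd  false
5. a5 × a7 = 13 × 16 = 208  true
6. a1 = 13 > 11, so we need a5 ≤ 13; a5 = 13 ≤ 13  true
7. a5 + a3 = 13 + 7 = 20  true
8. a1² + a8² = 13² + 13² = 169 + 169 = 338, not 340  false
9. 16 mod 5 = 1  true
10. a1 = 13 > 11, so we need a8 ≤ 11; but a8 = 13 > 11  false
11. a5=13, a1=13, a7=16; 1 of them equals 16  true

Violated: 3, 4, 8, and 10.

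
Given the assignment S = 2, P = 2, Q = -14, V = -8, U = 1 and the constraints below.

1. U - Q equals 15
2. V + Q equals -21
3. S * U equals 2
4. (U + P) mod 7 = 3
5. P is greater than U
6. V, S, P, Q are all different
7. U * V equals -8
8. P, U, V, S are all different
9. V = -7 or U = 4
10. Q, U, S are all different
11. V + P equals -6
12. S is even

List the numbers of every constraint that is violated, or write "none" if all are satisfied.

No — constraints 2, 6, 8, 9 are not satisfied.

1. U - Q = 1 - (-14) = 15 — holds.
2. V + Q = -8 + (-14) = -22, not -21 — fails.
3. S * U = 2 * 1 = 2 — holds.
4. U + P = 3; 3 mod 7 = 3 — holds.
5. P = 2, U = 1; 2 > 1 — holds.
6. S = P = 2, not all different — fails.
7. U * V = 1 * (-8) = -8 — holds.
8. P = S = 2, not all different — fails.
9. V = -8 ≠ -7 and U = 1 ≠ 4; both disjuncts false — fails.
10. values -14, 1, 2 are pairwise distinct — holds.
11. V + P = -8 + 2 = -6 — holds.
12. S = 2 is even — holds.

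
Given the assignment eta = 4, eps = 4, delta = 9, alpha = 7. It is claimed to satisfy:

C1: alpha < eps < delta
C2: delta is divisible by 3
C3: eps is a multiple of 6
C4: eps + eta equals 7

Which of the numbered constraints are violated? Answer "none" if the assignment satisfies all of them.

C1: values 7, 4, 9; alpha = 7 is not < eps = 4  FAIL
C2: 9 / 3 = 3, so 3 divides 9  OK
C3: 4 = 6*0 + 4, so 6 does not divide 4  FAIL
C4: eps + eta = 4 + 4 = 8, not 7  FAIL

The assignment fails constraints 1, 3, and 4.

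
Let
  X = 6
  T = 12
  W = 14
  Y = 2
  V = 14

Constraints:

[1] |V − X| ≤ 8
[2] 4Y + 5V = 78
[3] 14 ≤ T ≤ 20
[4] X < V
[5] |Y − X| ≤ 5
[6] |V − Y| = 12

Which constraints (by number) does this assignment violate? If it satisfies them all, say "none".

Constraint 3 is violated.

[1] |14 − 6| = 8; 8 ≤ 8  ✔
[2] 4Y + 5V = 4(2) + 5(14) = 78  ✔
[3] T = 12 is outside [14, 20]  ✘
[4] X = 6, V = 14; 6 < 14  ✔
[5] |2 − 6| = 4; 4 ≤ 5  ✔
[6] |14 − 2| = 12  ✔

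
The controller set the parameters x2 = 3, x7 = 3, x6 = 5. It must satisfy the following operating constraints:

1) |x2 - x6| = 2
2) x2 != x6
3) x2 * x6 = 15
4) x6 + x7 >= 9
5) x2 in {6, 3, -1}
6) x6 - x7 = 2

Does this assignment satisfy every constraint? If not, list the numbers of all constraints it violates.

1) |3 - 5| = 2  yes
2) x2 = 3, x6 = 5; distinct  yes
3) x2 * x6 = 3 * 5 = 15  yes
4) x6 + x7 = 5 + 3 = 8; 8 < 9, bound 9 not met  no
5) x2 = 3 is in {6, 3, -1}  yes
6) x6 - x7 = 5 - 3 = 2  yes

The assignment fails constraint 4.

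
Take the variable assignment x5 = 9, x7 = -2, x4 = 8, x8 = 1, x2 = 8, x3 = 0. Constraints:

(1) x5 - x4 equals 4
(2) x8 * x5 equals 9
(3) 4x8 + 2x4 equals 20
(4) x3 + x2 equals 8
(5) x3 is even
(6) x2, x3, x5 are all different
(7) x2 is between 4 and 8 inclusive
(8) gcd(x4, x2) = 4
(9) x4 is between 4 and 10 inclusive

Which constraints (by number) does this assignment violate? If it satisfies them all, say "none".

Violated: 1 and 8.

(1) x5 - x4 = 9 - 8 = 1, not 4 — violated.
(2) x8 * x5 = 1 * 9 = 9 — OK.
(3) 4x8 + 2x4 = 4(1) + 2(8) = 20 — OK.
(4) x3 + x2 = 0 + 8 = 8 — OK.
(5) x3 = 0 is even — OK.
(6) values 8, 0, 9 are pairwise distinct — OK.
(7) x2 = 8 lies in [4, 8] — OK.
(8) gcd(8, 8) = 8, not 4 — violated.
(9) x4 = 8 lies in [4, 10] — OK.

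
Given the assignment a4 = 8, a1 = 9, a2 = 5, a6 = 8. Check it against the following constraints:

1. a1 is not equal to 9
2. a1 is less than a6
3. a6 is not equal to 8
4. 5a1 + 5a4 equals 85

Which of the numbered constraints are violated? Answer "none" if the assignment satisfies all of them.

Constraints 1, 2, 3 do not hold.

1. a1 = 9, but 9 is required to differ  ✘
2. a1 = 9, a6 = 8; 9 ≥ 8 (want <)  ✘
3. a6 = 8, but 8 is required to differ  ✘
4. 5a1 + 5a4 = 5(9) + 5(8) = 85  ✔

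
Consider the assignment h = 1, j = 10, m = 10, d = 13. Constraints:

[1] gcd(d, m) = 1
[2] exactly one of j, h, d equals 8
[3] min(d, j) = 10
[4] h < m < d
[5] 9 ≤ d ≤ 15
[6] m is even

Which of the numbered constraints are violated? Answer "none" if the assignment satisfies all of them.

[1] gcd(13, 10) = 1 — satisfied.
[2] j=10, h=1, d=13; 0 of them equal 8, not exactly one — violated.
[3] min(13, 10) = 10 — satisfied.
[4] values 1 < 10 < 13 — satisfied.
[5] d = 13 lies in [9, 15] — satisfied.
[6] m = 10 is even — satisfied.

The assignment fails constraint 2.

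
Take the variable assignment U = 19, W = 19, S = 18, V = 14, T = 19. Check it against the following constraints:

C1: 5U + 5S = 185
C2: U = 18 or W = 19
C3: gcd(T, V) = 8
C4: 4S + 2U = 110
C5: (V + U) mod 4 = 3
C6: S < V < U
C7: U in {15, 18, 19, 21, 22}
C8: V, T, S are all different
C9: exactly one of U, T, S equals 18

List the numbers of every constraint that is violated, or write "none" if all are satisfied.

No — constraints 3, 5, and 6 are not satisfied.

C1: 5U + 5S = 5(19) + 5(18) = 185 — satisfied.
C2: U = 19 ≠ 18, but W = 19 = 19 (second disjunct) — satisfied.
C3: gcd(19, 14) = 1, not 8 — violated.
C4: 4S + 2U = 4(18) + 2(19) = 110 — satisfied.
C5: V + U = 33; 33 mod 4 = 1, not 3 — violated.
C6: values 18, 14, 19; S = 18 is not < V = 14 — violated.
C7: U = 19 is in {15, 18, 19, 21, 22} — satisfied.
C8: values 14, 19, 18 are pairwise distinct — satisfied.
C9: U=19, T=19, S=18; 1 of them equals 18 — satisfied.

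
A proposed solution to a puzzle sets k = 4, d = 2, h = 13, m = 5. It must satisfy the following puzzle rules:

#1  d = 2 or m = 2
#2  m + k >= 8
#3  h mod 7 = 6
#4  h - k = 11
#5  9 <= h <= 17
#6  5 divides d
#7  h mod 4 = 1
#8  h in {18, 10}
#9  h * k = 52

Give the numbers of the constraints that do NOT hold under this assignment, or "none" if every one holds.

The assignment fails constraints 4, 6, and 8.

#1 d = 2 = 2 (first disjunct)  yes
#2 m + k = 5 + 4 = 9; 9 ≥ 8  yes
#3 13 mod 7 = 6  yes
#4 h - k = 13 - 4 = 9, not 11  no
#5 h = 13 lies in [9, 17]  yes
#6 2 = 5*0 + 2, so 5 does not divide 2  no
#7 13 mod 4 = 1  yes
#8 h = 13 is not in {18, 10}  no
#9 h * k = 13 * 4 = 52  yes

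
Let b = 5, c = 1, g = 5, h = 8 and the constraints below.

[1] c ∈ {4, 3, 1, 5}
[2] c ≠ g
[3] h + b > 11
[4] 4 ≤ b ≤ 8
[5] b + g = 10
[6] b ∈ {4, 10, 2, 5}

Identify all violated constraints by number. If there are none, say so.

[1] c = 1 is in {4, 3, 1, 5}  true
[2] c = 1, g = 5; distinct  true
[3] h + b = 8 + 5 = 13; 13 > 11  true
[4] b = 5 lies in [4, 8]  true
[5] b + g = 5 + 5 = 10  true
[6] b = 5 is in {4, 10, 2, 5}  true

No violations.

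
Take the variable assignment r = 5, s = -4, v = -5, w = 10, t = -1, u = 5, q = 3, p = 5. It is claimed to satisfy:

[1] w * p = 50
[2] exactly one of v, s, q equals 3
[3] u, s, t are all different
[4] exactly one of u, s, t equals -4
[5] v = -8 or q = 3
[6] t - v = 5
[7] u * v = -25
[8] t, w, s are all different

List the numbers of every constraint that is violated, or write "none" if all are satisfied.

[1] w * p = 10 * 5 = 50 — holds.
[2] v=-5, s=-4, q=3; 1 of them equals 3 — holds.
[3] values 5, -4, -1 are pairwise distinct — holds.
[4] u=5, s=-4, t=-1; 1 of them equals -4 — holds.
[5] v = -5 ≠ -8, but q = 3 = 3 (second disjunct) — holds.
[6] t - v = -1 - (-5) = 4, not 5 — fails.
[7] u * v = 5 * (-5) = -25 — holds.
[8] values -1, 10, -4 are pairwise distinct — holds.

No — constraint 6 is not satisfied.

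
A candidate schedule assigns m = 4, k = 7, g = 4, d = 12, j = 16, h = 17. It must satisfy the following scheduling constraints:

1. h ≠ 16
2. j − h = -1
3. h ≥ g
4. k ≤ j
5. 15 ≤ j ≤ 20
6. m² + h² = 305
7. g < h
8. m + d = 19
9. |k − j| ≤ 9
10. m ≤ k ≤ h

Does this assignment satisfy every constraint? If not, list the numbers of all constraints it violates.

Constraint 8 does not hold.

1. h = 17, and 17 ≠ 16 — OK.
2. j − h = 16 − 17 = -1 — OK.
3. h = 17, g = 4; 17 ≥ 4 — OK.
4. k = 7, j = 16; 7 ≤ 16 — OK.
5. j = 16 lies in [15, 20] — OK.
6. m² + h² = 4² + 17² = 16 + 289 = 305 — OK.
7. g = 4, h = 17; 4 < 17 — OK.
8. m + d = 4 + 12 = 16, not 19 — violated.
9. |7 − 16| = 9; 9 ≤ 9 — OK.
10. values 4 ≤ 7 ≤ 17 — OK.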